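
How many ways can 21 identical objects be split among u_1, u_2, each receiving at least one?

Substitute u'_i = u_i - 1 (so u'_i >= 0). Then sum u'_i = 21 - 2 = 19.
Stars and bars: C(19+2-1, 2-1) = C(20,1).

Final answer: C(20,1) = 20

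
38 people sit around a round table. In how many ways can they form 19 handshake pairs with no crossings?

The structures are counted by the Catalan number C_n. Here n = 38/2 = 19.
Using C_0 = 1 and C_(k+1) = C_k x 2(2k+1)/(k+2), build up term by term: C_1=1, C_2=2, C_3=5, C_4=14, C_5=42, C_6=132, C_7=429, C_8=1430, C_9=4862, C_10=16796, C_11=58786, C_12=208012, C_13=742900, C_14=2674440, C_15=9694845, C_16=35357670, C_17=129644790, C_18=477638700, C_19=1767263190.

Final answer: C_{19} = 1767263190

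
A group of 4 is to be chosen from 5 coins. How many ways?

C(5,4) = 5!/(4! x (5-4)!).

Final answer: C(5,4) = 5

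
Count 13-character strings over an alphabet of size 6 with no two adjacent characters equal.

Let g(n) count such strings. g(1) = 6, and each valid string of length n-1 extends in 5 ways (any symbol but the last), so g(n) = 5 g(n-1).
Total: g(13) = 6 x 5^12.

Final answer: 6 x 5^{12} = 1464843750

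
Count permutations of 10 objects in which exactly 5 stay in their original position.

Choose which 5 elements are fixed: C(10,5) = 252.
Derange the remaining 5 using D(j) = (j-1)(D(j-1) + D(j-2)), D(0)=1, D(1)=0: D(2)=1, D(3)=2, D(4)=9, D(5)=44.
Total: 252 x 44.

Final answer: C(10,5) D(5) = 11088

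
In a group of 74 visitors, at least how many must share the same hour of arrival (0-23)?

There are 24 possible values for hour of arrival (0-23). With 74 visitors and 24 categories, by pigeonhole: ceiling(74/24).

Final answer: 4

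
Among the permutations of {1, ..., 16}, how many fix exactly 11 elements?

Choose which 11 elements are fixed: C(16,11) = 4368.
Derange the remaining 5 using D(j) = (j-1)(D(j-1) + D(j-2)), D(0)=1, D(1)=0: D(2)=1, D(3)=2, D(4)=9, D(5)=44.
Total: 4368 x 44.

Final answer: C(16,11) D(5) = 192192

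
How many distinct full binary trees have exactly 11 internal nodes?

The structures are counted by the Catalan number C_n. Here n = 11.
Using C_0 = 1 and C_(k+1) = C_k x 2(2k+1)/(k+2), build up term by term: C_1=1, C_2=2, C_3=5, C_4=14, C_5=42, C_6=132, C_7=429, C_8=1430, C_9=4862, C_10=16796, C_11=58786.

Final answer: C_{11} = 58786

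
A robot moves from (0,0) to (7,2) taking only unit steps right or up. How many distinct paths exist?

Each path has 7 right steps and 2 up steps in some order (9 steps total).
Choose which 2 of the 9 steps are up: C(9,2).

Final answer: C(9,2) = 36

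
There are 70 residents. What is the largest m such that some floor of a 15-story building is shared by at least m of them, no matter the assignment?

There are 15 possible values for floor of a 15-story building. With 70 residents and 15 categories, by pigeonhole: ceiling(70/15).

Final answer: 5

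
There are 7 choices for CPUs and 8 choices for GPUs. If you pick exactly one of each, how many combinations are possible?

By the multiplication principle: 7 x 8.

Final answer: 56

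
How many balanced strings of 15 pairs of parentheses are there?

This is counted by the nth Catalan number C_n. Here n = 15 (pairs).
C_n = C(2n,n) - C(2n,n+1), so C_{15} = C(30,15) - C(30,16) = 155117520 - 145422675.

Final answer: C_{15} = 9694845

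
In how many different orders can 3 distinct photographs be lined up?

The number of ways to arrange 3 distinct objects is 3!.

Final answer: 3! = 6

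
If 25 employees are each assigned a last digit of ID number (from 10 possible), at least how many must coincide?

There are 10 possible values for last digit of ID number. With 25 employees and 10 categories, by pigeonhole: ceiling(25/10).

Final answer: 3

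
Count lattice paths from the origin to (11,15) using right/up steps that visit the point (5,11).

Paths (0,0)->(5,11): C(16,11) = 4368.
Paths (5,11)->(11,15): C(10,4) = 210.
By multiplication principle: 4368 x 210.

Final answer: 917280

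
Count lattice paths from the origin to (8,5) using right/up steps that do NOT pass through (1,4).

Total paths to (8,5): C(13,5) = 1287.
Paths through (1,4): C(5,4) x C(8,1) = 40.
Avoiding (1,4): 1287 - 40.

Final answer: 1247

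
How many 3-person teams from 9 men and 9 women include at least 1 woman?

Sum over valid woman counts:
C(9,1)C(9,2) = 324
C(9,2)C(9,1) = 324
C(9,3)C(9,0) = 84
Total: 324 + 324 + 84.

Final answer: 732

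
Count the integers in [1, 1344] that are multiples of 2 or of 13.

Multiples of 2: 672. Multiples of 13: 103. Of both (lcm=26): 51.
By inclusion-exclusion: 672 + 103 - 51.

Final answer: 724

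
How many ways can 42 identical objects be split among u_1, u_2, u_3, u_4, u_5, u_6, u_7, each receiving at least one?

Substitute u'_i = u_i - 1 (so u'_i >= 0). Then sum u'_i = 42 - 7 = 35.
Stars and bars: C(35+7-1, 7-1) = C(41,6).

Final answer: C(41,6) = 4496388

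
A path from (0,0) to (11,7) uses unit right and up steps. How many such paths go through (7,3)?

Paths (0,0)->(7,3): C(10,3) = 120.
Paths (7,3)->(11,7): C(8,4) = 70.
By multiplication principle: 120 x 70.

Final answer: 8400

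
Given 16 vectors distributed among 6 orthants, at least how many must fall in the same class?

By pigeonhole with 16 objects and 6 categories: ceiling(16/6).

Final answer: 3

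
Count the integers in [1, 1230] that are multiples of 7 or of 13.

Multiples of 7: 175. Multiples of 13: 94. Of both (lcm=91): 13.
By inclusion-exclusion: 175 + 94 - 13.

Final answer: 256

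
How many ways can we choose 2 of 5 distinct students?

C(5,2) = 5!/(2! x (5-2)!).

Final answer: C(5,2) = 10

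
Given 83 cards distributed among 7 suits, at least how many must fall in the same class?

By pigeonhole with 83 objects and 7 categories: ceiling(83/7).

Final answer: 12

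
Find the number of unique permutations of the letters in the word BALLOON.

Letters (A:1, B:1, L:2, N:1, O:2). Total letters: 7.
Permutations = 7!/(2! x 2!).

Final answer: 1260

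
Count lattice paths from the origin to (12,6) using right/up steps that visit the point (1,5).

Paths (0,0)->(1,5): C(6,5) = 6.
Paths (1,5)->(12,6): C(12,1) = 12.
By multiplication principle: 6 x 12.

Final answer: 72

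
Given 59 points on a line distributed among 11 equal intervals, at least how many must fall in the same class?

By pigeonhole with 59 objects and 11 categories: ceiling(59/11).

Final answer: 6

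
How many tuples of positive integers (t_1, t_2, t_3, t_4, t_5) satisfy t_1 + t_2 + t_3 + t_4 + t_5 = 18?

Substitute t'_i = t_i - 1 (so t'_i >= 0). Then sum t'_i = 18 - 5 = 13.
Stars and bars: C(13+5-1, 5-1) = C(17,4).

Final answer: C(17,4) = 2380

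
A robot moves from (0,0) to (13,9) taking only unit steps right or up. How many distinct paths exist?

Each path has 13 right steps and 9 up steps in some order (22 steps total).
Choose which 9 of the 22 steps are up: C(22,9).

Final answer: C(22,9) = 497420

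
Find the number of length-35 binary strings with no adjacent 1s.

Let a(n) count valid strings. If the last bit is 0 the prefix is any valid string of length n-1; if it is 1 the string must end in 01 with a valid prefix of length n-2. So a(n) = a(n-1) + a(n-2), a(1)=2, a(2)=3.
Iterating the recurrence: a(1)=2, a(2)=3, a(3)=5, a(4)=8, a(5)=13, a(6)=21, a(7)=34, a(8)=55, a(9)=89, a(10)=144, a(11)=233, a(12)=377, a(13)=610, a(14)=987, a(15)=1597, a(16)=2584, a(17)=4181, a(18)=6765, a(19)=10946, a(20)=17711, a(21)=28657, a(22)=46368, a(23)=75025, a(24)=121393, a(25)=196418, a(26)=317811, a(27)=514229, a(28)=832040, a(29)=1346269, a(30)=2178309, a(31)=3524578, a(32)=5702887, a(33)=9227465, a(34)=14930352, a(35)=24157817.

Final answer: 24157817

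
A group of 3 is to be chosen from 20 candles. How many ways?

C(20,3) = 20!/(3! x (20-3)!).

Final answer: C(20,3) = 1140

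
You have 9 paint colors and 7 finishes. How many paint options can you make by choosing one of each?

By the multiplication principle: 9 x 7.

Final answer: 63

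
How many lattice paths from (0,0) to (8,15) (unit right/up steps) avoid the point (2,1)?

Total paths to (8,15): C(23,15) = 490314.
Paths through (2,1): C(3,1) x C(20,14) = 116280.
Avoiding (2,1): 490314 - 116280.

Final answer: 374034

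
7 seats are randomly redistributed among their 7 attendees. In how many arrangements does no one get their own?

Derangements satisfy D(n) = (n-1)(D(n-1) + D(n-2)), starting from D(0)=1, D(1)=0.
D(2) = 1 x (0 + 1) = 1
D(3) = 2 x (1 + 0) = 2
D(4) = 3 x (2 + 1) = 9
D(5) = 4 x (9 + 2) = 44
D(6) = 5 x (44 + 9) = 265
D(7) = 6 x (D(6) + D(5)) = 6 x (265 + 44)

Final answer: D(7) = 1854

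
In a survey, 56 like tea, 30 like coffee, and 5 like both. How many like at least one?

|A union B| = |A| + |B| - |A intersect B| = 56 + 30 - 5.

Final answer: 81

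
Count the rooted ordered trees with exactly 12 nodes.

The structures are counted by the Catalan number C_n. Here n = 12 - 1 = 11.
C_n = C(2n,n) - C(2n,n+1), so C_{11} = C(22,11) - C(22,12) = 705432 - 646646.

Final answer: C_{11} = 58786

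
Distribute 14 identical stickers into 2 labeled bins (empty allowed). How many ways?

Stars and bars: C(n+k-1, k-1) = C(15,1).

Final answer: C(15,1) = 15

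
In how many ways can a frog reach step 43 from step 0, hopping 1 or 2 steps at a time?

Let f(n) be the number of climbs. Removing the last move (1 or 2 steps) gives f(n) = f(n-1) + f(n-2); base cases f(1)=1, f(2)=2.
Building up term by term: f(1)=1, f(2)=2, f(3)=3, f(4)=5, f(5)=8, f(6)=13, f(7)=21, f(8)=34, f(9)=55, f(10)=89, f(11)=144, f(12)=233, f(13)=377, f(14)=610, f(15)=987, f(16)=1597, f(17)=2584, f(18)=4181, f(19)=6765, f(20)=10946, f(21)=17711, f(22)=28657, f(23)=46368, f(24)=75025, f(25)=121393, f(26)=196418, f(27)=317811, f(28)=514229, f(29)=832040, f(30)=1346269, f(31)=2178309, f(32)=3524578, f(33)=5702887, f(34)=9227465, f(35)=14930352, f(36)=24157817, f(37)=39088169, f(38)=63245986, f(39)=102334155, f(40)=165580141, f(41)=267914296, f(42)=433494437, f(43)=701408733.

Final answer: 701408733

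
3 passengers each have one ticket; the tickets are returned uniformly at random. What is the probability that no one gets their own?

D(n) = (n-1)(D(n-1) + D(n-2)), D(0)=1, D(1)=0.
Building up: D(2)=1, D(3)=2.
Total arrangements: 3! = 6.
Probability = D(3)/3! = 1/3.

Final answer: D(3)/3! = 2/6 = 0.333333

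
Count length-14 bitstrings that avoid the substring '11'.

Classify by the final bit: ...0 gives a(n-1) strings, ...01 gives a(n-2) strings. Thus a(n) = a(n-1) + a(n-2) with a(1)=2, a(2)=3.
Computing successive values: a(1)=2, a(2)=3, a(3)=5, a(4)=8, a(5)=13, a(6)=21, a(7)=34, a(8)=55, a(9)=89, a(10)=144, a(11)=233, a(12)=377, a(13)=610, a(14)=987.

Final answer: 987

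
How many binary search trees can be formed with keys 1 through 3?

This is a standard Catalan-number count: the answer is C_n. Here n = 3.
C_n = C(2n,n) - C(2n,n+1), so C_{3} = C(6,3) - C(6,4) = 20 - 15.

Final answer: C_{3} = 5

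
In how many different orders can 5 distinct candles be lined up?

The number of ways to arrange 5 distinct objects is 5!.

Final answer: 5! = 120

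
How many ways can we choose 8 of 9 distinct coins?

C(9,8) = 9!/(8! x (9-8)!).

Final answer: C(9,8) = 9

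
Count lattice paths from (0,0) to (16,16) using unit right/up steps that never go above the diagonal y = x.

Total monotonic paths to (16,16): C(32,16) = 601080390.
Paths that cross above y=x (reflection bijection): C(32,17) = 565722720.
Valid Dyck paths: 601080390 - 565722720.
(Equivalently, C_{16} = C(32,16)/17 = 601080390/17.)

Final answer: C_{16} = 35357670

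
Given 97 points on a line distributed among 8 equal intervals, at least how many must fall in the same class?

By pigeonhole with 97 objects and 8 categories: ceiling(97/8).

Final answer: 13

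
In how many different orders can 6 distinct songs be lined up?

The number of ways to arrange 6 distinct objects is 6!.

Final answer: 6! = 720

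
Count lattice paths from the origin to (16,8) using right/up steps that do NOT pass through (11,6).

Total paths to (16,8): C(24,8) = 735471.
Paths through (11,6): C(17,6) x C(7,2) = 259896.
Avoiding (11,6): 735471 - 259896.

Final answer: 475575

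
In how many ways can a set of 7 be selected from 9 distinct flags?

C(9,7) = 9!/(7! x (9-7)!).

Final answer: C(9,7) = 36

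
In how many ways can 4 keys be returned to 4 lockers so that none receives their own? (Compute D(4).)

Derangements satisfy D(n) = (n-1)(D(n-1) + D(n-2)), starting from D(0)=1, D(1)=0.
D(2) = 1 x (0 + 1) = 1
D(3) = 2 x (1 + 0) = 2
D(4) = 3 x (D(3) + D(2)) = 3 x (2 + 1)

Final answer: D(4) = 9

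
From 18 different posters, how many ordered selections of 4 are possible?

P(18,4) = 18!/(18-4)! = 18!/14!.

Final answer: P(18,4) = 73440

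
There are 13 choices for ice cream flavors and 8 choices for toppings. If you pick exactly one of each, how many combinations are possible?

By the multiplication principle: 13 x 8.

Final answer: 104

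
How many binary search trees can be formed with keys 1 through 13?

This is counted by the nth Catalan number C_n. Here n = 13.
C_n = C(2n,n)/(n+1), so C_{13} = C(26,13)/14 = 10400600/14.

Final answer: C_{13} = 742900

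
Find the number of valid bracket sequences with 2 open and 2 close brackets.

This is counted by the nth Catalan number C_n. Here n = 2 (pairs).
C_n = C(2n,n)/(n+1), so C_{2} = C(4,2)/3 = 6/3.

Final answer: C_{2} = 2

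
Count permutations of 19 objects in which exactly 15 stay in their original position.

Choose which 15 elements are fixed: C(19,15) = 3876.
Derange the remaining 4 using D(j) = (j-1)(D(j-1) + D(j-2)), D(0)=1, D(1)=0: D(2)=1, D(3)=2, D(4)=9.
Total: 3876 x 9.

Final answer: C(19,15) D(4) = 34884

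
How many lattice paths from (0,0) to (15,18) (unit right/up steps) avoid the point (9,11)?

Total paths to (15,18): C(33,18) = 1037158320.
Paths through (9,11): C(20,11) x C(13,7) = 288219360.
Avoiding (9,11): 1037158320 - 288219360.

Final answer: 748938960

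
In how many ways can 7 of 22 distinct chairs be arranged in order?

P(22,7) = 22!/(22-7)! = 22!/15!.

Final answer: P(22,7) = 859541760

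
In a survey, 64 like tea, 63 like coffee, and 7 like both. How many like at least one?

|A union B| = |A| + |B| - |A intersect B| = 64 + 63 - 7.

Final answer: 120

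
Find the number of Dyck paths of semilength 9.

Total monotonic paths to (9,9): C(18,9) = 48620.
A path is bad iff it touches y = x + 1; reflecting its initial segment maps bad paths bijectively onto all paths to (8,10), of which there are C(18,10) = 43758.
Valid Dyck paths: 48620 - 43758.
(Check: C(18,9) - C(18,10) = C(18,9)/10, the Catalan number C_{9}.)

Final answer: C_{9} = 4862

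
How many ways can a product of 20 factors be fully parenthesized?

This is a standard Catalan-number count: the answer is C_n. Here n = 20 - 1 = 19.
Using C_0 = 1 and C_(k+1) = C_k x 2(2k+1)/(k+2), build up term by term: C_1=1, C_2=2, C_3=5, C_4=14, C_5=42, C_6=132, C_7=429, C_8=1430, C_9=4862, C_10=16796, C_11=58786, C_12=208012, C_13=742900, C_14=2674440, C_15=9694845, C_16=35357670, C_17=129644790, C_18=477638700, C_19=1767263190.

Final answer: C_{19} = 1767263190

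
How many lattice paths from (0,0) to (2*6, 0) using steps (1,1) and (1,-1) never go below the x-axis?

Total monotonic paths to (6,6): C(12,6) = 924.
By the reflection principle, paths that go above the diagonal number C(12,7) = 792.
Valid Dyck paths: 924 - 792.
(Check: C(12,6) - C(12,7) = C(12,6)/7, the Catalan number C_{6}.)

Final answer: C_{6} = 132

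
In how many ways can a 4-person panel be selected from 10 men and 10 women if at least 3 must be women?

Sum over valid woman counts:
C(10,3)C(10,1) = 1200
C(10,4)C(10,0) = 210
Total: 1200 + 210.

Final answer: 1410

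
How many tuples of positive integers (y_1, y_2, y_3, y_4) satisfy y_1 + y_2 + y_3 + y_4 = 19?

Substitute y'_i = y_i - 1 (so y'_i >= 0). Then sum y'_i = 19 - 4 = 15.
Stars and bars: C(15+4-1, 4-1) = C(18,3).

Final answer: C(18,3) = 816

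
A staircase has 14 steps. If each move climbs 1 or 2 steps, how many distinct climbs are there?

Let f(n) count the ways. The last step is size 1 or 2, so f(n) = f(n-1) + f(n-2) with f(1)=1, f(2)=2.
Computing successive values: f(1)=1, f(2)=2, f(3)=3, f(4)=5, f(5)=8, f(6)=13, f(7)=21, f(8)=34, f(9)=55, f(10)=89, f(11)=144, f(12)=233, f(13)=377, f(14)=610.

Final answer: 610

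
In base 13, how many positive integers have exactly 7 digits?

These are the integers in [13^6, 13^7), so the count is 13^7 - 13^6 = 12 x 13^6.

Final answer: 57921708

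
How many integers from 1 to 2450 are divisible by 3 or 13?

Multiples of 3: 816. Multiples of 13: 188. Of both (lcm=39): 62.
By inclusion-exclusion: 816 + 188 - 62.

Final answer: 942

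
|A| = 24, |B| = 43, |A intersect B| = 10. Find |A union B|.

|A union B| = |A| + |B| - |A intersect B| = 24 + 43 - 10.

Final answer: 57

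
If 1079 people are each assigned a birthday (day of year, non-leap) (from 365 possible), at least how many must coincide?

There are 365 possible values for birthday (day of year, non-leap). With 1079 people and 365 categories, by pigeonhole: ceiling(1079/365).

Final answer: 3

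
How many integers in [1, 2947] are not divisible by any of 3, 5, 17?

|div by 3|=982, |div by 5|=589, |div by 17|=173.
|div by 3&5|=196, |div by 3&17|=57, |div by 5&17|=34, |div by all|=11.
By inclusion-exclusion, divisible by at least one: 982+589+173-196-57-34+11 = 1468.
Not divisible by any: 2947 - 1468.

Final answer: 1479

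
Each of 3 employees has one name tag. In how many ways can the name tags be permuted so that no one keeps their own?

D(n) = (n-1)(D(n-1) + D(n-2)), D(0)=1, D(1)=0.
D(2) = 1 x (0 + 1) = 1
D(3) = 2 x (D(2) + D(1)) = 2 x (1 + 0)

Final answer: D(3) = 2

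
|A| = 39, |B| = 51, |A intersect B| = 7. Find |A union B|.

|A union B| = |A| + |B| - |A intersect B| = 39 + 51 - 7.

Final answer: 83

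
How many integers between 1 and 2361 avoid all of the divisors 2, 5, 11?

|div by 2|=1180, |div by 5|=472, |div by 11|=214.
|div by 2&5|=236, |div by 2&11|=107, |div by 5&11|=42, |div by all|=21.
By inclusion-exclusion, divisible by at least one: 1180+472+214-236-107-42+21 = 1502.
Not divisible by any: 2361 - 1502.

Final answer: 859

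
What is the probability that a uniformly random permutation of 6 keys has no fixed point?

Derangements satisfy D(n) = (n-1)(D(n-1) + D(n-2)), starting from D(0)=1, D(1)=0.
Building up: D(2)=1, D(3)=2, D(4)=9, D(5)=44, D(6)=265.
Total arrangements: 6! = 720.
Probability = D(6)/6! = 53/144.

Final answer: D(6)/6! = 265/720 = 0.368056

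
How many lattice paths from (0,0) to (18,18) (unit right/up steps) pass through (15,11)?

Paths (0,0)->(15,11): C(26,11) = 7726160.
Paths (15,11)->(18,18): C(10,7) = 120.
By multiplication principle: 7726160 x 120.

Final answer: 927139200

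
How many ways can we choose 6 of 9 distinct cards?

C(9,6) = 9!/(6! x (9-6)!).

Final answer: C(9,6) = 84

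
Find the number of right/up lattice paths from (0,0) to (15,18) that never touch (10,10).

Total paths to (15,18): C(33,18) = 1037158320.
Paths through (10,10): C(20,10) x C(13,8) = 237780972.
Avoiding (10,10): 1037158320 - 237780972.

Final answer: 799377348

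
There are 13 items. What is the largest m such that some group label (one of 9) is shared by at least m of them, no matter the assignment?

There are 9 possible values for group label (one of 9). With 13 items and 9 categories, by pigeonhole: ceiling(13/9).

Final answer: 2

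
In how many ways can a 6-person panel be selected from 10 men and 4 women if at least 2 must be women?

Sum over valid woman counts:
C(4,2)C(10,4) = 1260
C(4,3)C(10,3) = 480
C(4,4)C(10,2) = 45
Total: 1260 + 480 + 45.

Final answer: 1785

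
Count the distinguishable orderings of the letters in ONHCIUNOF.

Letters (C:1, F:1, H:1, I:1, N:2, O:2, U:1). Total letters: 9.
Permutations = 9!/(2! x 2!).

Final answer: 90720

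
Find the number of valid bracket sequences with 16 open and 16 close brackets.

This is counted by the nth Catalan number C_n. Here n = 16 (pairs).
C_n = C(2n,n)/(n+1), so C_{16} = C(32,16)/17 = 601080390/17.

Final answer: C_{16} = 35357670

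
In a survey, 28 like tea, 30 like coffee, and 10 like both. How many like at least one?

|A union B| = |A| + |B| - |A intersect B| = 28 + 30 - 10.

Final answer: 48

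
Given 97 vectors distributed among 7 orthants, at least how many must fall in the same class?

By pigeonhole with 97 objects and 7 categories: ceiling(97/7).

Final answer: 14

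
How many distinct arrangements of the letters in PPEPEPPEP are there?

Letters (E:3, P:6). Total letters: 9.
Permutations = 9!/(6! x 3!).

Final answer: 84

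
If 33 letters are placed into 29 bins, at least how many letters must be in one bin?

By the pigeonhole principle: ceiling(33/29).

Final answer: 2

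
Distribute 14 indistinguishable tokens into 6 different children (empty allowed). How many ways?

Stars and bars: C(n+k-1, k-1) = C(19,5).

Final answer: C(19,5) = 11628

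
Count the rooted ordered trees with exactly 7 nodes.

This is a standard Catalan-number count: the answer is C_n. Here n = 7 - 1 = 6.
C_n = C(2n,n)/(n+1), so C_{6} = C(12,6)/7 = 924/7.

Final answer: C_{6} = 132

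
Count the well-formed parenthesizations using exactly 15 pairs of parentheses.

This is counted by the nth Catalan number C_n. Here n = 15 (pairs).
C_n = C(2n,n) - C(2n,n+1), so C_{15} = C(30,15) - C(30,16) = 155117520 - 145422675.

Final answer: C_{15} = 9694845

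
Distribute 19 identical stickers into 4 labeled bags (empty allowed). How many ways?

Stars and bars: C(n+k-1, k-1) = C(22,3).

Final answer: C(22,3) = 1540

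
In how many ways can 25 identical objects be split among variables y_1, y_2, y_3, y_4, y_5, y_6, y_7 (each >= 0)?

Stars and bars with 25 stars and 6 bars:
C(25+7-1, 7-1) = C(31,6).

Final answer: C(31,6) = 736281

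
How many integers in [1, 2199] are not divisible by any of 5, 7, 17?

|div by 5|=439, |div by 7|=314, |div by 17|=129.
|div by 5&7|=62, |div by 5&17|=25, |div by 7&17|=18, |div by all|=3.
By inclusion-exclusion, divisible by at least one: 439+314+129-62-25-18+3 = 780.
Not divisible by any: 2199 - 780.

Final answer: 1419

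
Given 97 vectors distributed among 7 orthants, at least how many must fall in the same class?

By pigeonhole with 97 objects and 7 categories: ceiling(97/7).

Final answer: 14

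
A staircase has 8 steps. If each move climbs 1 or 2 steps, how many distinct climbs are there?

Let f(n) be the number of climbs. Removing the last move (1 or 2 steps) gives f(n) = f(n-1) + f(n-2); base cases f(1)=1, f(2)=2.
Building up term by term: f(1)=1, f(2)=2, f(3)=3, f(4)=5, f(5)=8, f(6)=13, f(7)=21, f(8)=34.

Final answer: 34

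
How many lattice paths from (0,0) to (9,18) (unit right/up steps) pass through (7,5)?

Paths (0,0)->(7,5): C(12,5) = 792.
Paths (7,5)->(9,18): C(15,13) = 105.
By multiplication principle: 792 x 105.

Final answer: 83160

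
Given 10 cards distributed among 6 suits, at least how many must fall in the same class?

By pigeonhole with 10 objects and 6 categories: ceiling(10/6).

Final answer: 2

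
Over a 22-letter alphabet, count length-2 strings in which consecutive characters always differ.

Let g(n) count such strings. g(1) = 22, and each valid string of length n-1 extends in 21 ways (any symbol but the last), so g(n) = 21 g(n-1).
Total: g(2) = 22 x 21^1.

Final answer: 22 x 21^{1} = 462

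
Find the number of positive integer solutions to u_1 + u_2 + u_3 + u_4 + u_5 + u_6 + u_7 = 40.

Substitute u'_i = u_i - 1 (so u'_i >= 0). Then sum u'_i = 40 - 7 = 33.
Stars and bars: C(33+7-1, 7-1) = C(39,6).

Final answer: C(39,6) = 3262623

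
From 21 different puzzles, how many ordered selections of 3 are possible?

P(21,3) = 21!/(21-3)! = 21!/18!.

Final answer: P(21,3) = 7980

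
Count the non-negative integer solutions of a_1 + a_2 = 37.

Stars and bars with 37 stars and 1 bars:
C(37+2-1, 2-1) = C(38,1).

Final answer: C(38,1) = 38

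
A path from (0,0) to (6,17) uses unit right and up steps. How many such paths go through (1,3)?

Paths (0,0)->(1,3): C(4,3) = 4.
Paths (1,3)->(6,17): C(19,14) = 11628.
By multiplication principle: 4 x 11628.

Final answer: 46512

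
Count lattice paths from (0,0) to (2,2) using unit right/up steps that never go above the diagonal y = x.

Total monotonic paths to (2,2): C(4,2) = 6.
Reflecting each bad path at its first crossing gives a bijection with paths to (1,3): C(4,3) = 4.
Valid Dyck paths: 6 - 4.
(This is the Catalan number C_{2}.)

Final answer: C_{2} = 2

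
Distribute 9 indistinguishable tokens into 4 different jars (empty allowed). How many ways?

Stars and bars: C(n+k-1, k-1) = C(12,3).

Final answer: C(12,3) = 220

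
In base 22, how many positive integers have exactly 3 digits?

These are the integers in [22^2, 22^3), so the count is 22^3 - 22^2 = 21 x 22^2.

Final answer: 10164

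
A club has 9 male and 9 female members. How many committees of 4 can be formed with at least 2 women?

Sum over valid woman counts:
C(9,2)C(9,2) = 1296
C(9,3)C(9,1) = 756
C(9,4)C(9,0) = 126
Total: 1296 + 756 + 126.

Final answer: 2178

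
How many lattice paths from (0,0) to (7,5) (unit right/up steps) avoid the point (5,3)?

Total paths to (7,5): C(12,5) = 792.
Paths through (5,3): C(8,3) x C(4,2) = 336.
Avoiding (5,3): 792 - 336.

Final answer: 456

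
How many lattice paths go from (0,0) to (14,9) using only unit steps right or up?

Each path has 14 right steps and 9 up steps in some order (23 steps total).
Choose which 9 of the 23 steps are up: C(23,9).

Final answer: C(23,9) = 817190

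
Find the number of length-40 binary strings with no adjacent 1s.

Let a(n) count valid strings. If the last bit is 0 the prefix is any valid string of length n-1; if it is 1 the string must end in 01 with a valid prefix of length n-2. So a(n) = a(n-1) + a(n-2), a(1)=2, a(2)=3.
Iterating the recurrence: a(1)=2, a(2)=3, a(3)=5, a(4)=8, a(5)=13, a(6)=21, a(7)=34, a(8)=55, a(9)=89, a(10)=144, a(11)=233, a(12)=377, a(13)=610, a(14)=987, a(15)=1597, a(16)=2584, a(17)=4181, a(18)=6765, a(19)=10946, a(20)=17711, a(21)=28657, a(22)=46368, a(23)=75025, a(24)=121393, a(25)=196418, a(26)=317811, a(27)=514229, a(28)=832040, a(29)=1346269, a(30)=2178309, a(31)=3524578, a(32)=5702887, a(33)=9227465, a(34)=14930352, a(35)=24157817, a(36)=39088169, a(37)=63245986, a(38)=102334155, a(39)=165580141, a(40)=267914296.

Final answer: 267914296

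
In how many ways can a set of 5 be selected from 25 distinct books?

C(25,5) = 25!/(5! x (25-5)!).

Final answer: C(25,5) = 53130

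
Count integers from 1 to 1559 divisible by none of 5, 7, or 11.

|div by 5|=311, |div by 7|=222, |div by 11|=141.
|div by 5&7|=44, |div by 5&11|=28, |div by 7&11|=20, |div by all|=4.
By inclusion-exclusion, divisible by at least one: 311+222+141-44-28-20+4 = 586.
Not divisible by any: 1559 - 586.

Final answer: 973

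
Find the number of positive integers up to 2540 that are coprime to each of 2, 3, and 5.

|div by 2|=1270, |div by 3|=846, |div by 5|=508.
|div by 2&3|=423, |div by 2&5|=254, |div by 3&5|=169, |div by all|=84.
By inclusion-exclusion, divisible by at least one: 1270+846+508-423-254-169+84 = 1862.
Not divisible by any: 2540 - 1862.

Final answer: 678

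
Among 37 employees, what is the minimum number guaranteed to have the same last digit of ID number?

There are 10 possible values for last digit of ID number. With 37 employees and 10 categories, by pigeonhole: ceiling(37/10).

Final answer: 4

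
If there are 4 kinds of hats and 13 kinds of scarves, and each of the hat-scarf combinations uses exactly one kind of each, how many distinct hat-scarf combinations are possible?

By the multiplication principle: 4 x 13.

Final answer: 52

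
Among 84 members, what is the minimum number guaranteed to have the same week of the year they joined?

There are 52 possible values for week of the year they joined. With 84 members and 52 categories, by pigeonhole: ceiling(84/52).

Final answer: 2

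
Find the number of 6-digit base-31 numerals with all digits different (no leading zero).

The leading digit has 30 choices (anything but zero); the next has 30 (anything but the first), then 29, and so on, one fewer each time.
Total: 30 x 30 x 29 x 28 x 27 x 26.

Final answer: 513021600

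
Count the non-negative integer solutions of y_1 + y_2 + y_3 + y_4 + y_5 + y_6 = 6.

Stars and bars with 6 stars and 5 bars:
C(6+6-1, 6-1) = C(11,5).

Final answer: C(11,5) = 462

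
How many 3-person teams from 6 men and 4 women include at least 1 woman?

Sum over valid woman counts:
C(4,1)C(6,2) = 60
C(4,2)C(6,1) = 36
C(4,3)C(6,0) = 4
Total: 60 + 36 + 4.

Final answer: 100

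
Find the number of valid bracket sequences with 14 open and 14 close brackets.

The structures are counted by the Catalan number C_n. Here n = 14 (pairs).
C_n = C(2n,n) - C(2n,n+1), so C_{14} = C(28,14) - C(28,15) = 40116600 - 37442160.

Final answer: C_{14} = 2674440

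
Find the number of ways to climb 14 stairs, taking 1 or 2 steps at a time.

Condition on the final move: it is a 1-step (f(n-1) ways to get there) or a 2-step (f(n-2) ways), so f(n) = f(n-1) + f(n-2), with f(1)=1, f(2)=2.
Iterating the recurrence: f(1)=1, f(2)=2, f(3)=3, f(4)=5, f(5)=8, f(6)=13, f(7)=21, f(8)=34, f(9)=55, f(10)=89, f(11)=144, f(12)=233, f(13)=377, f(14)=610.

Final answer: 610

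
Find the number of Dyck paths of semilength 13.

Total monotonic paths to (13,13): C(26,13) = 10400600.
A path is bad iff it touches y = x + 1; reflecting its initial segment maps bad paths bijectively onto all paths to (12,14), of which there are C(26,14) = 9657700.
Valid Dyck paths: 10400600 - 9657700.
(These counts are the Catalan numbers.)

Final answer: C_{13} = 742900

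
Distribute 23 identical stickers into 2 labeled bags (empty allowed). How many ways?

Stars and bars: C(n+k-1, k-1) = C(24,1).

Final answer: C(24,1) = 24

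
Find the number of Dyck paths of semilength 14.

Total monotonic paths to (14,14): C(28,14) = 40116600.
A path is bad iff it touches y = x + 1; reflecting its initial segment maps bad paths bijectively onto all paths to (13,15), of which there are C(28,15) = 37442160.
Valid Dyck paths: 40116600 - 37442160.
(These counts are the Catalan numbers.)

Final answer: C_{14} = 2674440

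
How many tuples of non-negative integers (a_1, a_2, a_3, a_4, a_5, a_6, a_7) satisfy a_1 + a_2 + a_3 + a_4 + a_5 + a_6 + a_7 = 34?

Stars and bars with 34 stars and 6 bars:
C(34+7-1, 7-1) = C(40,6).

Final answer: C(40,6) = 3838380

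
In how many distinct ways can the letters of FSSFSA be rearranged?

Letters (A:1, F:2, S:3). Total letters: 6.
Permutations = 6!/(3! x 2!).

Final answer: 60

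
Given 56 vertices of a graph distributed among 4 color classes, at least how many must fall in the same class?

By pigeonhole with 56 objects and 4 categories: ceiling(56/4).

Final answer: 14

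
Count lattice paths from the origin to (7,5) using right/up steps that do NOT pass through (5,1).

Total paths to (7,5): C(12,5) = 792.
Paths through (5,1): C(6,1) x C(6,4) = 90.
Avoiding (5,1): 792 - 90.

Final answer: 702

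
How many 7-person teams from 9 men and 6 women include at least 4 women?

Sum over valid woman counts:
C(6,4)C(9,3) = 1260
C(6,5)C(9,2) = 216
C(6,6)C(9,1) = 9
Total: 1260 + 216 + 9.

Final answer: 1485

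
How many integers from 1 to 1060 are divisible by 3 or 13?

Multiples of 3: 353. Multiples of 13: 81. Of both (lcm=39): 27.
By inclusion-exclusion: 353 + 81 - 27.

Final answer: 407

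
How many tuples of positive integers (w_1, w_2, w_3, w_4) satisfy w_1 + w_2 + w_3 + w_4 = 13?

Substitute w'_i = w_i - 1 (so w'_i >= 0). Then sum w'_i = 13 - 4 = 9.
Stars and bars: C(9+4-1, 4-1) = C(12,3).

Final answer: C(12,3) = 220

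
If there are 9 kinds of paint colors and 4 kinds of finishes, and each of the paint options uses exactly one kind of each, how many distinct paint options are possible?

By the multiplication principle: 9 x 4.

Final answer: 36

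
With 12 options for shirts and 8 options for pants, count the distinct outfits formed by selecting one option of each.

By the multiplication principle: 12 x 8.

Final answer: 96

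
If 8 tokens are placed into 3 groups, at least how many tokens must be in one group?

By the pigeonhole principle: ceiling(8/3).

Final answer: 3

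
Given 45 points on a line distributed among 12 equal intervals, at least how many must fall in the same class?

By pigeonhole with 45 objects and 12 categories: ceiling(45/12).

Final answer: 4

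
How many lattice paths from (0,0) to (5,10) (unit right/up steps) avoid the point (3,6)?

Total paths to (5,10): C(15,10) = 3003.
Paths through (3,6): C(9,6) x C(6,4) = 1260.
Avoiding (3,6): 3003 - 1260.

Final answer: 1743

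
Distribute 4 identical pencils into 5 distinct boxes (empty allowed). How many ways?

Stars and bars: C(n+k-1, k-1) = C(8,4).

Final answer: C(8,4) = 70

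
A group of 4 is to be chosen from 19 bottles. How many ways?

C(19,4) = 19!/(4! x 15!).

Final answer: \binom{19}{4} = 3876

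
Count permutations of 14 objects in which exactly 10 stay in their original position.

Choose which 10 elements are fixed: C(14,10) = 1001.
Derange the remaining 4 using D(j) = (j-1)(D(j-1) + D(j-2)), D(0)=1, D(1)=0: D(2)=1, D(3)=2, D(4)=9.
Total: 1001 x 9.

Final answer: C(14,10) D(4) = 9009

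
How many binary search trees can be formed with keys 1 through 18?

This is counted by the nth Catalan number C_n. Here n = 18.
C_n = C(2n,n)/(n+1), so C_{18} = C(36,18)/19 = 9075135300/19.

Final answer: C_{18} = 477638700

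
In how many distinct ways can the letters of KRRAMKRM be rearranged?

Letters (A:1, K:2, M:2, R:3). Total letters: 8.
Permutations = 8!/(3! x 2! x 2!).

Final answer: 1680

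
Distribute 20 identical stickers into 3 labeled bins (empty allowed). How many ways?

Stars and bars: C(n+k-1, k-1) = C(22,2).

Final answer: C(22,2) = 231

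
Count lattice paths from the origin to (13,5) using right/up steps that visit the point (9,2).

Paths (0,0)->(9,2): C(11,2) = 55.
Paths (9,2)->(13,5): C(7,3) = 35.
By multiplication principle: 55 x 35.

Final answer: 1925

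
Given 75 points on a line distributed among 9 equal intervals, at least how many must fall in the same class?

By pigeonhole with 75 objects and 9 categories: ceiling(75/9).

Final answer: 9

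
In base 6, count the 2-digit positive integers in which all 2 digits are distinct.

First digit: 5 (nonzero). Second: 5 (not first). Third: 4, etc.
Total: 5 x 5.

Final answer: 25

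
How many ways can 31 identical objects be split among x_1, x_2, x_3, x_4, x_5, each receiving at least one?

Substitute x'_i = x_i - 1 (so x'_i >= 0). Then sum x'_i = 31 - 5 = 26.
Stars and bars: C(26+5-1, 5-1) = C(30,4).

Final answer: C(30,4) = 27405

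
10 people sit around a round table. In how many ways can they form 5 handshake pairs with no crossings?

The structures are counted by the Catalan number C_n. Here n = 10/2 = 5.
Using C_0 = 1 and C_(k+1) = C_k x 2(2k+1)/(k+2), build up term by term: C_1=1, C_2=2, C_3=5, C_4=14, C_5=42.

Final answer: C_{5} = 42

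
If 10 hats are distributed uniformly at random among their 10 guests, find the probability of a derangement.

D(n) = (n-1)(D(n-1) + D(n-2)), D(0)=1, D(1)=0.
Building up: D(2)=1, D(3)=2, D(4)=9, D(5)=44, D(6)=265, D(7)=1854, D(8)=14833, D(9)=133496, D(10)=1334961.
Total arrangements: 10! = 3628800.
Probability = D(10)/10! = 16481/44800.

Final answer: D(10)/10! = 1334961/3628800 = 0.367879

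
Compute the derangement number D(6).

Use the recurrence D(n) = (n-1)(D(n-1) + D(n-2)) with D(0)=1, D(1)=0.
D(2) = 1 x (0 + 1) = 1
D(3) = 2 x (1 + 0) = 2
D(4) = 3 x (2 + 1) = 9
D(5) = 4 x (9 + 2) = 44
D(6) = 5 x (D(5) + D(4)) = 5 x (44 + 9)

Final answer: D(6) = 265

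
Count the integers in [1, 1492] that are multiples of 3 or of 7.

Multiples of 3: 497. Multiples of 7: 213. Of both (lcm=21): 71.
By inclusion-exclusion: 497 + 213 - 71.

Final answer: 639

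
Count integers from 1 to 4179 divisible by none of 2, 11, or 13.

|div by 2|=2089, |div by 11|=379, |div by 13|=321.
|div by 2&11|=189, |div by 2&13|=160, |div by 11&13|=29, |div by all|=14.
By inclusion-exclusion, divisible by at least one: 2089+379+321-189-160-29+14 = 2425.
Not divisible by any: 4179 - 2425.

Final answer: 1754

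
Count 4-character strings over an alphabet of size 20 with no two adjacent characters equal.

First character: 20 choices. Each subsequent: 19 choices (must differ from the previous one).
Total: 20 x 19^3.

Final answer: 20 x 19^{3} = 137180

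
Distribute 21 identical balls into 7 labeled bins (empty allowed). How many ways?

Stars and bars: C(n+k-1, k-1) = C(27,6).

Final answer: C(27,6) = 296010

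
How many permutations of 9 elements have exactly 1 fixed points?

Choose which 1 elements are fixed: C(9,1) = 9.
Derange the remaining 8 using D(j) = (j-1)(D(j-1) + D(j-2)), D(0)=1, D(1)=0: D(2)=1, D(3)=2, D(4)=9, D(5)=44, D(6)=265, D(7)=1854, D(8)=14833.
Total: 9 x 14833.

Final answer: C(9,1) D(8) = 133497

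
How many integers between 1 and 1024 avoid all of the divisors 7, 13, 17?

|div by 7|=146, |div by 13|=78, |div by 17|=60.
|div by 7&13|=11, |div by 7&17|=8, |div by 13&17|=4, |div by all|=0.
By inclusion-exclusion, divisible by at least one: 146+78+60-11-8-4+0 = 261.
Not divisible by any: 1024 - 261.

Final answer: 763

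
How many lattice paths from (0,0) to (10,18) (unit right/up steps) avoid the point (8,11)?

Total paths to (10,18): C(28,18) = 13123110.
Paths through (8,11): C(19,11) x C(9,7) = 2720952.
Avoiding (8,11): 13123110 - 2720952.

Final answer: 10402158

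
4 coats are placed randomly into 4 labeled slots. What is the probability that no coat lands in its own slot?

D(n) = (n-1)(D(n-1) + D(n-2)), D(0)=1, D(1)=0.
Building up: D(2)=1, D(3)=2, D(4)=9.
Total arrangements: 4! = 24.
Probability = D(4)/4! = 3/8.

Final answer: D(4)/4! = 9/24 = 0.375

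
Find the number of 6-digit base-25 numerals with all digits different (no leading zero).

First digit: 24 (nonzero). Second: 24 (not first). Third: 23, etc.
Total: 24 x 24 x 23 x 22 x 21 x 20.

Final answer: 122411520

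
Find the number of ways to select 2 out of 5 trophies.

C(5,2) = 5!/(2! x (5-2)!).

Final answer: C(5,2) = 10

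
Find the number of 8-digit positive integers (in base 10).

The leading digit cannot be 0 (9 options); the other 7 digits can be anything (10 options each).
Total: 9 x 10^7.

Final answer: 90000000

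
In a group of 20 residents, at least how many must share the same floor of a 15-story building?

There are 15 possible values for floor of a 15-story building. With 20 residents and 15 categories, by pigeonhole: ceiling(20/15).

Final answer: 2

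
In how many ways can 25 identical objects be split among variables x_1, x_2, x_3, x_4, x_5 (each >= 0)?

Stars and bars with 25 stars and 4 bars:
C(25+5-1, 5-1) = C(29,4).

Final answer: C(29,4) = 23751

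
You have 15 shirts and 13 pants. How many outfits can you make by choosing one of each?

By the multiplication principle: 15 x 13.

Final answer: 195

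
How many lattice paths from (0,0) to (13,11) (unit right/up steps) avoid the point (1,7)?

Total paths to (13,11): C(24,11) = 2496144.
Paths through (1,7): C(8,7) x C(16,4) = 14560.
Avoiding (1,7): 2496144 - 14560.

Final answer: 2481584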